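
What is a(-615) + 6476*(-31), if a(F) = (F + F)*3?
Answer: -204446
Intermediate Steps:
a(F) = 6*F (a(F) = (2*F)*3 = 6*F)
a(-615) + 6476*(-31) = 6*(-615) + 6476*(-31) = -3690 - 200756 = -204446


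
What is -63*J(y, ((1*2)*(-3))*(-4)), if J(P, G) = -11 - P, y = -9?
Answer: 126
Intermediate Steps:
-63*J(y, ((1*2)*(-3))*(-4)) = -63*(-11 - 1*(-9)) = -63*(-11 + 9) = -63*(-2) = 126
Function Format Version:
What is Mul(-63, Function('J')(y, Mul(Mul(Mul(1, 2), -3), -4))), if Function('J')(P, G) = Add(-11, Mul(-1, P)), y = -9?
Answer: 126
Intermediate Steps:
Mul(-63, Function('J')(y, Mul(Mul(Mul(1, 2), -3), -4))) = Mul(-63, Add(-11, Mul(-1, -9))) = Mul(-63, Add(-11, 9)) = Mul(-63, -2) = 126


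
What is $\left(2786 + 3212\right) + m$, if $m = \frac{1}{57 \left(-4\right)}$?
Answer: $\frac{1367543}{228} \approx 5998.0$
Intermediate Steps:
$m = - \frac{1}{228}$ ($m = \frac{1}{-228} = - \frac{1}{228} \approx -0.004386$)
$\left(2786 + 3212\right) + m = \left(2786 + 3212\right) - \frac{1}{228} = 5998 - \frac{1}{228} = \frac{1367543}{228}$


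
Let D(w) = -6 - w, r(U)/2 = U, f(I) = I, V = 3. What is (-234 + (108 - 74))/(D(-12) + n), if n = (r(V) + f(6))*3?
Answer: -100/21 ≈ -4.7619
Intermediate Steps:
r(U) = 2*U
n = 36 (n = (2*3 + 6)*3 = (6 + 6)*3 = 12*3 = 36)
(-234 + (108 - 74))/(D(-12) + n) = (-234 + (108 - 74))/((-6 - 1*(-12)) + 36) = (-234 + 34)/((-6 + 12) + 36) = -200/(6 + 36) = -200/42 = -200*1/42 = -100/21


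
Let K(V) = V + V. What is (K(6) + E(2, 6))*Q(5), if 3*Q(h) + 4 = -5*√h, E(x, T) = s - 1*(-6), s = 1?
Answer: -76/3 - 95*√5/3 ≈ -96.142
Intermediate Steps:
E(x, T) = 7 (E(x, T) = 1 - 1*(-6) = 1 + 6 = 7)
Q(h) = -4/3 - 5*√h/3 (Q(h) = -4/3 + (-5*√h)/3 = -4/3 - 5*√h/3)
K(V) = 2*V
(K(6) + E(2, 6))*Q(5) = (2*6 + 7)*(-4/3 - 5*√5/3) = (12 + 7)*(-4/3 - 5*√5/3) = 19*(-4/3 - 5*√5/3) = -76/3 - 95*√5/3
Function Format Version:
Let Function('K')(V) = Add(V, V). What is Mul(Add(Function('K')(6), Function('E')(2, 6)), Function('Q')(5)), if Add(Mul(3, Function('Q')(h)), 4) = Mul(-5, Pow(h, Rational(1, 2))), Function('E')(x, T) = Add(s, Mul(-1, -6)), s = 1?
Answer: Add(Rational(-76, 3), Mul(Rational(-95, 3), Pow(5, Rational(1, 2)))) ≈ -96.142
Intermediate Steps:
Function('E')(x, T) = 7 (Function('E')(x, T) = Add(1, Mul(-1, -6)) = Add(1, 6) = 7)
Function('Q')(h) = Add(Rational(-4, 3), Mul(Rational(-5, 3), Pow(h, Rational(1, 2)))) (Function('Q')(h) = Add(Rational(-4, 3), Mul(Rational(1, 3), Mul(-5, Pow(h, Rational(1, 2))))) = Add(Rational(-4, 3), Mul(Rational(-5, 3), Pow(h, Rational(1, 2)))))
Function('K')(V) = Mul(2, V)
Mul(Add(Function('K')(6), Function('E')(2, 6)), Function('Q')(5)) = Mul(Add(Mul(2, 6), 7), Add(Rational(-4, 3), Mul(Rational(-5, 3), Pow(5, Rational(1, 2))))) = Mul(Add(12, 7), Add(Rational(-4, 3), Mul(Rational(-5, 3), Pow(5, Rational(1, 2))))) = Mul(19, Add(Rational(-4, 3), Mul(Rational(-5, 3), Pow(5, Rational(1, 2))))) = Add(Rational(-76, 3), Mul(Rational(-95, 3), Pow(5, Rational(1, 2))))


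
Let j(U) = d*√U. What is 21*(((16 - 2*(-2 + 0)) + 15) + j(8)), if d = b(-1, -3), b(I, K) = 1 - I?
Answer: 735 + 84*√2 ≈ 853.79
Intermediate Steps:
d = 2 (d = 1 - 1*(-1) = 1 + 1 = 2)
j(U) = 2*√U
21*(((16 - 2*(-2 + 0)) + 15) + j(8)) = 21*(((16 - 2*(-2 + 0)) + 15) + 2*√8) = 21*(((16 - 2*(-2)) + 15) + 2*(2*√2)) = 21*(((16 + 4) + 15) + 4*√2) = 21*((20 + 15) + 4*√2) = 21*(35 + 4*√2) = 735 + 84*√2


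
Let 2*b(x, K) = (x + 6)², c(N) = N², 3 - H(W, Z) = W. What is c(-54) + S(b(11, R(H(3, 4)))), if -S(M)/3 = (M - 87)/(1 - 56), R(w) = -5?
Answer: 64221/22 ≈ 2919.1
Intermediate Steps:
H(W, Z) = 3 - W
b(x, K) = (6 + x)²/2 (b(x, K) = (x + 6)²/2 = (6 + x)²/2)
S(M) = -261/55 + 3*M/55 (S(M) = -3*(M - 87)/(1 - 56) = -3*(-87 + M)/(-55) = -3*(-87 + M)*(-1)/55 = -3*(87/55 - M/55) = -261/55 + 3*M/55)
c(-54) + S(b(11, R(H(3, 4)))) = (-54)² + (-261/55 + 3*((6 + 11)²/2)/55) = 2916 + (-261/55 + 3*((½)*17²)/55) = 2916 + (-261/55 + 3*((½)*289)/55) = 2916 + (-261/55 + (3/55)*(289/2)) = 2916 + (-261/55 + 867/110) = 2916 + 69/22 = 64221/22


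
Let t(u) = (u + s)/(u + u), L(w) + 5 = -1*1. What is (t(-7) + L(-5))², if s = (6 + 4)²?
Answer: 31329/196 ≈ 159.84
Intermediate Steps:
s = 100 (s = 10² = 100)
L(w) = -6 (L(w) = -5 - 1*1 = -5 - 1 = -6)
t(u) = (100 + u)/(2*u) (t(u) = (u + 100)/(u + u) = (100 + u)/((2*u)) = (100 + u)*(1/(2*u)) = (100 + u)/(2*u))
(t(-7) + L(-5))² = ((½)*(100 - 7)/(-7) - 6)² = ((½)*(-⅐)*93 - 6)² = (-93/14 - 6)² = (-177/14)² = 31329/196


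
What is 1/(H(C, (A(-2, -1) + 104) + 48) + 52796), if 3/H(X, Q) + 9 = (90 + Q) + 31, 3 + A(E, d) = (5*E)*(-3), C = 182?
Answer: 97/5121213 ≈ 1.8941e-5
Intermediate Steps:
A(E, d) = -3 - 15*E (A(E, d) = -3 + (5*E)*(-3) = -3 - 15*E)
H(X, Q) = 3/(112 + Q) (H(X, Q) = 3/(-9 + ((90 + Q) + 31)) = 3/(-9 + (121 + Q)) = 3/(112 + Q))
1/(H(C, (A(-2, -1) + 104) + 48) + 52796) = 1/(3/(112 + (((-3 - 15*(-2)) + 104) + 48)) + 52796) = 1/(3/(112 + (((-3 + 30) + 104) + 48)) + 52796) = 1/(3/(112 + ((27 + 104) + 48)) + 52796) = 1/(3/(112 + (131 + 48)) + 52796) = 1/(3/(112 + 179) + 52796) = 1/(3/291 + 52796) = 1/(3*(1/291) + 52796) = 1/(1/97 + 52796) = 1/(5121213/97) = 97/5121213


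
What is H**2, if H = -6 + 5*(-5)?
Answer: 961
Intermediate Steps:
H = -31 (H = -6 - 25 = -31)
H**2 = (-31)**2 = 961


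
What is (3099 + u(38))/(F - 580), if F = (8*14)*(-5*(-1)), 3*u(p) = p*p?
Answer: -10741/60 ≈ -179.02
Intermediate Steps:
u(p) = p²/3 (u(p) = (p*p)/3 = p²/3)
F = 560 (F = 112*5 = 560)
(3099 + u(38))/(F - 580) = (3099 + (⅓)*38²)/(560 - 580) = (3099 + (⅓)*1444)/(-20) = (3099 + 1444/3)*(-1/20) = (10741/3)*(-1/20) = -10741/60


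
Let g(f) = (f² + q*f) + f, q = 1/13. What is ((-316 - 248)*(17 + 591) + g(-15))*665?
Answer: -2962668765/13 ≈ -2.2790e+8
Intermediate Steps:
q = 1/13 ≈ 0.076923
g(f) = f² + 14*f/13 (g(f) = (f² + f/13) + f = f² + 14*f/13)
((-316 - 248)*(17 + 591) + g(-15))*665 = ((-316 - 248)*(17 + 591) + (1/13)*(-15)*(14 + 13*(-15)))*665 = (-564*608 + (1/13)*(-15)*(14 - 195))*665 = (-342912 + (1/13)*(-15)*(-181))*665 = (-342912 + 2715/13)*665 = -4455141/13*665 = -2962668765/13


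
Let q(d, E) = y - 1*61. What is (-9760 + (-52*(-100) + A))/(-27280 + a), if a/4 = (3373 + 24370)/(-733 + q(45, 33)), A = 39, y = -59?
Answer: 1285471/7793604 ≈ 0.16494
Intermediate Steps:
q(d, E) = -120 (q(d, E) = -59 - 1*61 = -59 - 61 = -120)
a = -110972/853 (a = 4*((3373 + 24370)/(-733 - 120)) = 4*(27743/(-853)) = 4*(27743*(-1/853)) = 4*(-27743/853) = -110972/853 ≈ -130.10)
(-9760 + (-52*(-100) + A))/(-27280 + a) = (-9760 + (-52*(-100) + 39))/(-27280 - 110972/853) = (-9760 + (5200 + 39))/(-23380812/853) = (-9760 + 5239)*(-853/23380812) = -4521*(-853/23380812) = 1285471/7793604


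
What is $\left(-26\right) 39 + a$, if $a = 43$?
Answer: $-971$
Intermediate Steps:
$\left(-26\right) 39 + a = \left(-26\right) 39 + 43 = -1014 + 43 = -971$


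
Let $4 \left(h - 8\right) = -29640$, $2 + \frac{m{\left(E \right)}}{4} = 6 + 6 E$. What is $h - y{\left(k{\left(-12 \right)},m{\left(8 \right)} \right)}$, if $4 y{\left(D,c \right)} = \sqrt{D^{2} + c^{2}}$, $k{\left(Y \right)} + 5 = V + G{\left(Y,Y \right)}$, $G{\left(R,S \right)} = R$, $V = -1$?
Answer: $-7402 - \frac{\sqrt{10897}}{2} \approx -7454.2$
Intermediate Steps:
$m{\left(E \right)} = 16 + 24 E$ ($m{\left(E \right)} = -8 + 4 \left(6 + 6 E\right) = -8 + \left(24 + 24 E\right) = 16 + 24 E$)
$h = -7402$ ($h = 8 + \frac{1}{4} \left(-29640\right) = 8 - 7410 = -7402$)
$k{\left(Y \right)} = -6 + Y$ ($k{\left(Y \right)} = -5 + \left(-1 + Y\right) = -6 + Y$)
$y{\left(D,c \right)} = \frac{\sqrt{D^{2} + c^{2}}}{4}$
$h - y{\left(k{\left(-12 \right)},m{\left(8 \right)} \right)} = -7402 - \frac{\sqrt{\left(-6 - 12\right)^{2} + \left(16 + 24 \cdot 8\right)^{2}}}{4} = -7402 - \frac{\sqrt{\left(-18\right)^{2} + \left(16 + 192\right)^{2}}}{4} = -7402 - \frac{\sqrt{324 + 208^{2}}}{4} = -7402 - \frac{\sqrt{324 + 43264}}{4} = -7402 - \frac{\sqrt{43588}}{4} = -7402 - \frac{2 \sqrt{10897}}{4} = -7402 - \frac{\sqrt{10897}}{2}$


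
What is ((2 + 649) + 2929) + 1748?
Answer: 5328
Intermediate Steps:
((2 + 649) + 2929) + 1748 = (651 + 2929) + 1748 = 3580 + 1748 = 5328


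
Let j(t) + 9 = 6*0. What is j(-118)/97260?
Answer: -3/32420 ≈ -9.2536e-5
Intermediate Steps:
j(t) = -9 (j(t) = -9 + 6*0 = -9 + 0 = -9)
j(-118)/97260 = -9/97260 = -9*1/97260 = -3/32420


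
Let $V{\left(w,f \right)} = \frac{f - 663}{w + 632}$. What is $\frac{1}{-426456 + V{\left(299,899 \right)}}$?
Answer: $- \frac{931}{397030300} \approx -2.3449 \cdot 10^{-6}$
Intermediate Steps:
$V{\left(w,f \right)} = \frac{-663 + f}{632 + w}$
$\frac{1}{-426456 + V{\left(299,899 \right)}} = \frac{1}{-426456 + \frac{-663 + 899}{632 + 299}} = \frac{1}{-426456 + \frac{1}{931} \cdot 236} = \frac{1}{-426456 + \frac{236}{931}} = \frac{1}{- \frac{397030300}{931}} = - \frac{931}{397030300}$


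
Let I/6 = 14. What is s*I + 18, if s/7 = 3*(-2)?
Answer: -3510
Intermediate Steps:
I = 84 (I = 6*14 = 84)
s = -42 (s = 7*(3*(-2)) = 7*(-6) = -42)
s*I + 18 = -42*84 + 18 = -3528 + 18 = -3510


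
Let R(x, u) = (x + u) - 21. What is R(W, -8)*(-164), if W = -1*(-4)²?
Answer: 7380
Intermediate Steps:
W = -16 (W = -1*16 = -16)
R(x, u) = -21 + u + x (R(x, u) = (u + x) - 21 = -21 + u + x)
R(W, -8)*(-164) = (-21 - 8 - 16)*(-164) = -45*(-164) = 7380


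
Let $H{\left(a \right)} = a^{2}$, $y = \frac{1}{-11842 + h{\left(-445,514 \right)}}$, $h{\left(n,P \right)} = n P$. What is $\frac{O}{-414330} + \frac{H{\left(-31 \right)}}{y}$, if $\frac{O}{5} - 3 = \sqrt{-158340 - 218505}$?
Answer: $- \frac{6385921672425}{27622} - \frac{i \sqrt{376845}}{82866} \approx -2.3119 \cdot 10^{8} - 0.0074081 i$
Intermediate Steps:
$O = 15 + 5 i \sqrt{376845}$ ($O = 15 + 5 \sqrt{-158340 - 218505} = 15 + 5 \sqrt{-376845} = 15 + 5 i \sqrt{376845} \approx 15.0 + 3069.4 i$)
$h{\left(n,P \right)} = P n$
$y = - \frac{1}{240572}$ ($y = \frac{1}{-11842 + 514 \left(-445\right)} = \frac{1}{-11842 - 228730} = \frac{1}{-240572} = - \frac{1}{240572} \approx -4.1568 \cdot 10^{-6}$)
$\frac{O}{-414330} + \frac{H{\left(-31 \right)}}{y} = \frac{15 + 5 i \sqrt{376845}}{-414330} + \frac{\left(-31\right)^{2}}{- \frac{1}{240572}} = \left(15 + 5 i \sqrt{376845}\right) \left(- \frac{1}{414330}\right) + 961 \left(-240572\right) = \left(- \frac{1}{27622} - \frac{i \sqrt{376845}}{82866}\right) - 231189692 = - \frac{6385921672425}{27622} - \frac{i \sqrt{376845}}{82866}$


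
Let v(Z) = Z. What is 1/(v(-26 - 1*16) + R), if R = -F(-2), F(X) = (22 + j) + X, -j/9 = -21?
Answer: -1/251 ≈ -0.0039841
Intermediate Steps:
j = 189 (j = -9*(-21) = 189)
F(X) = 211 + X (F(X) = (22 + 189) + X = 211 + X)
R = -209 (R = -(211 - 2) = -1*209 = -209)
1/(v(-26 - 1*16) + R) = 1/((-26 - 1*16) - 209) = 1/((-26 - 16) - 209) = 1/(-42 - 209) = 1/(-251) = -1/251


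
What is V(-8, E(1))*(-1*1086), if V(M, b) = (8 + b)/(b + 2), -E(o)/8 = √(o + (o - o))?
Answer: 0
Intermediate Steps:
E(o) = -8*√o (E(o) = -8*√(o + (o - o)) = -8*√(o + 0) = -8*√o)
V(M, b) = (8 + b)/(2 + b)
V(-8, E(1))*(-1*1086) = ((8 - 8*√1)/(2 - 8*√1))*(-1*1086) = ((8 - 8*1)/(2 - 8*1))*(-1086) = ((8 - 8)/(2 - 8))*(-1086) = (0/(-6))*(-1086) = -⅙*0*(-1086) = 0*(-1086) = 0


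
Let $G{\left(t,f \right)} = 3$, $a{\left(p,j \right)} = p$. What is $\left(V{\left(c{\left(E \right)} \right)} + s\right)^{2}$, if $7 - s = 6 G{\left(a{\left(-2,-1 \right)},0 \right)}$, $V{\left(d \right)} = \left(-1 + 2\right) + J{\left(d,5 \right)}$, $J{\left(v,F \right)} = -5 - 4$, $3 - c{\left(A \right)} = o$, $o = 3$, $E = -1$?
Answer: $361$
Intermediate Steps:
$c{\left(A \right)} = 0$ ($c{\left(A \right)} = 3 - 3 = 0$)
$J{\left(v,F \right)} = -9$ ($J{\left(v,F \right)} = -5 - 4 = -9$)
$V{\left(d \right)} = -8$ ($V{\left(d \right)} = \left(-1 + 2\right) - 9 = 1 - 9 = -8$)
$s = -11$ ($s = 7 - 6 \cdot 3 = 7 - 18 = -11$)
$\left(V{\left(c{\left(E \right)} \right)} + s\right)^{2} = \left(-8 - 11\right)^{2} = \left(-19\right)^{2} = 361$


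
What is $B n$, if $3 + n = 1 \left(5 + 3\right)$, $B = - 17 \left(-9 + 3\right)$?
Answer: $510$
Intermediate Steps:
$B = 102$ ($B = \left(-17\right) \left(-6\right) = 102$)
$n = 5$ ($n = -3 + 1 \left(5 + 3\right) = -3 + 1 \cdot 8 = -3 + 8 = 5$)
$B n = 102 \cdot 5 = 510$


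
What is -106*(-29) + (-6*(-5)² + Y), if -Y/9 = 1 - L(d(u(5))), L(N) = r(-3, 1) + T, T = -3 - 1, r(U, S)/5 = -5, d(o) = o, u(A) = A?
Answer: 2654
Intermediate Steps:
r(U, S) = -25 (r(U, S) = 5*(-5) = -25)
T = -4
L(N) = -29 (L(N) = -25 - 4 = -29)
Y = -270 (Y = -9*(1 - 1*(-29)) = -9*(1 + 29) = -9*30 = -270)
-106*(-29) + (-6*(-5)² + Y) = -106*(-29) + (-6*(-5)² - 270) = 3074 + (-6*25 - 270) = 3074 + (-150 - 270) = 3074 - 420 = 2654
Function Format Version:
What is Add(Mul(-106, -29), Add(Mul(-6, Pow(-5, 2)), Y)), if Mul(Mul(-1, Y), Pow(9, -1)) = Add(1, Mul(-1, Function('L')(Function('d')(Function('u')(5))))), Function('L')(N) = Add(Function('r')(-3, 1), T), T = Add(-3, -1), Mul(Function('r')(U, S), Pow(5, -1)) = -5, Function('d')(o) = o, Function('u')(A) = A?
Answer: 2654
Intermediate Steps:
Function('r')(U, S) = -25 (Function('r')(U, S) = Mul(5, -5) = -25)
T = -4
Function('L')(N) = -29 (Function('L')(N) = Add(-25, -4) = -29)
Y = -270 (Y = Mul(-9, Add(1, Mul(-1, -29))) = Mul(-9, Add(1, 29)) = Mul(-9, 30) = -270)
Add(Mul(-106, -29), Add(Mul(-6, Pow(-5, 2)), Y)) = Add(Mul(-106, -29), Add(Mul(-6, Pow(-5, 2)), -270)) = Add(3074, Add(Mul(-6, 25), -270)) = Add(3074, Add(-150, -270)) = Add(3074, -420) = 2654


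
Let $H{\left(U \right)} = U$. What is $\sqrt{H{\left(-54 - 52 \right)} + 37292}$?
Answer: $\sqrt{37186} \approx 192.84$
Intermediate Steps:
$\sqrt{H{\left(-54 - 52 \right)} + 37292} = \sqrt{\left(-54 - 52\right) + 37292} = \sqrt{-106 + 37292} = \sqrt{37186}$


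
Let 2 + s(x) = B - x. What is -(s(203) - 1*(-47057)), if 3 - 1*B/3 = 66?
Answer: -46663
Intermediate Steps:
B = -189 (B = 9 - 3*66 = 9 - 198 = -189)
s(x) = -191 - x (s(x) = -2 + (-189 - x) = -191 - x)
-(s(203) - 1*(-47057)) = -((-191 - 1*203) - 1*(-47057)) = -((-191 - 203) + 47057) = -(-394 + 47057) = -1*46663 = -46663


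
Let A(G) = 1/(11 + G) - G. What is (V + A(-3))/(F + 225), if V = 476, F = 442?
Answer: 3833/5336 ≈ 0.71833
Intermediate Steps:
(V + A(-3))/(F + 225) = (476 + (1 - 1*(-3)² - 11*(-3))/(11 - 3))/(442 + 225) = (476 + (1 - 1*9 + 33)/8)/667 = (476 + (1 - 9 + 33)/8)*(1/667) = (476 + (⅛)*25)*(1/667) = (476 + 25/8)*(1/667) = (3833/8)*(1/667) = 3833/5336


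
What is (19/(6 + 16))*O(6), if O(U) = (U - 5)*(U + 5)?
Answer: 19/2 ≈ 9.5000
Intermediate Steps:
O(U) = (-5 + U)*(5 + U)
(19/(6 + 16))*O(6) = (19/(6 + 16))*(-25 + 6²) = (19/22)*(-25 + 36) = (19*(1/22))*11 = (19/22)*11 = 19/2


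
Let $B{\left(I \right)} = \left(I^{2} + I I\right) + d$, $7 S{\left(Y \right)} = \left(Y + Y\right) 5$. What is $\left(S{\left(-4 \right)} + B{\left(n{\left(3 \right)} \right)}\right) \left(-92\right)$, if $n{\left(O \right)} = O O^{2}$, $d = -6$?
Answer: $- \frac{931408}{7} \approx -1.3306 \cdot 10^{5}$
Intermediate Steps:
$S{\left(Y \right)} = \frac{10 Y}{7}$ ($S{\left(Y \right)} = \frac{\left(Y + Y\right) 5}{7} = \frac{2 Y 5}{7} = \frac{10 Y}{7}$)
$n{\left(O \right)} = O^{3}$
$B{\left(I \right)} = -6 + 2 I^{2}$ ($B{\left(I \right)} = \left(I^{2} + I I\right) - 6 = \left(I^{2} + I^{2}\right) - 6 = 2 I^{2} - 6 = -6 + 2 I^{2}$)
$\left(S{\left(-4 \right)} + B{\left(n{\left(3 \right)} \right)}\right) \left(-92\right) = \left(\frac{10}{7} \left(-4\right) - \left(6 - 2 \left(3^{3}\right)^{2}\right)\right) \left(-92\right) = \left(- \frac{40}{7} - \left(6 - 2 \cdot 27^{2}\right)\right) \left(-92\right) = \left(- \frac{40}{7} + \left(-6 + 2 \cdot 729\right)\right) \left(-92\right) = \left(- \frac{40}{7} + \left(-6 + 1458\right)\right) \left(-92\right) = \left(- \frac{40}{7} + 1452\right) \left(-92\right) = \frac{10124}{7} \left(-92\right) = - \frac{931408}{7}$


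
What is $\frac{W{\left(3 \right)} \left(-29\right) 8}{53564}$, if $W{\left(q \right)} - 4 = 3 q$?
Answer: $- \frac{754}{13391} \approx -0.056306$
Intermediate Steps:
$W{\left(q \right)} = 4 + 3 q$
$\frac{W{\left(3 \right)} \left(-29\right) 8}{53564} = \frac{\left(4 + 3 \cdot 3\right) \left(-29\right) 8}{53564} = \left(4 + 9\right) \left(-29\right) 8 \cdot \frac{1}{53564} = 13 \left(-29\right) 8 \cdot \frac{1}{53564} = \left(-377\right) 8 \cdot \frac{1}{53564} = \left(-3016\right) \frac{1}{53564} = - \frac{754}{13391}$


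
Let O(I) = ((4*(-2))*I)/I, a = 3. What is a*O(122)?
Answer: -24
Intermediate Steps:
O(I) = -8 (O(I) = (-8*I)/I = -8)
a*O(122) = 3*(-8) = -24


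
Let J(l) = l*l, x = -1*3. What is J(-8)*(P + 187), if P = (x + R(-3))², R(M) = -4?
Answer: 15104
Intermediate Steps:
x = -3
J(l) = l²
P = 49 (P = (-3 - 4)² = (-7)² = 49)
J(-8)*(P + 187) = (-8)²*(49 + 187) = 64*236 = 15104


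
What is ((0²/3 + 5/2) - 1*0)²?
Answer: 25/4 ≈ 6.2500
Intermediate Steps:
((0²/3 + 5/2) - 1*0)² = ((0*(⅓) + 5*(½)) + 0)² = ((0 + 5/2) + 0)² = (5/2 + 0)² = (5/2)² = 25/4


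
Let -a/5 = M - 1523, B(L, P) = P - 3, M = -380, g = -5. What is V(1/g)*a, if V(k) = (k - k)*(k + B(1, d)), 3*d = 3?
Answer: 0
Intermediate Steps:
d = 1 (d = (1/3)*3 = 1)
B(L, P) = -3 + P
V(k) = 0 (V(k) = (k - k)*(k + (-3 + 1)) = 0*(k - 2) = 0*(-2 + k) = 0)
a = 9515 (a = -5*(-380 - 1523) = -5*(-1903) = 9515)
V(1/g)*a = 0*9515 = 0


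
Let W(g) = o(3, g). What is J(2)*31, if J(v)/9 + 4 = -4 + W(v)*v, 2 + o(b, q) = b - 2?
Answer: -2790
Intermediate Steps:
o(b, q) = -4 + b (o(b, q) = -2 + (b - 2) = -2 + (-2 + b) = -4 + b)
W(g) = -1 (W(g) = -4 + 3 = -1)
J(v) = -72 - 9*v (J(v) = -36 + 9*(-4 - v) = -36 + (-36 - 9*v) = -72 - 9*v)
J(2)*31 = (-72 - 9*2)*31 = (-72 - 18)*31 = -90*31 = -2790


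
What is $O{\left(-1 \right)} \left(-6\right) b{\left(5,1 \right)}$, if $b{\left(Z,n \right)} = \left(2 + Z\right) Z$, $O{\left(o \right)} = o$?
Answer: $210$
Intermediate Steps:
$b{\left(Z,n \right)} = Z \left(2 + Z\right)$
$O{\left(-1 \right)} \left(-6\right) b{\left(5,1 \right)} = \left(-1\right) \left(-6\right) 5 \left(2 + 5\right) = 6 \cdot 5 \cdot 7 = 6 \cdot 35 = 210$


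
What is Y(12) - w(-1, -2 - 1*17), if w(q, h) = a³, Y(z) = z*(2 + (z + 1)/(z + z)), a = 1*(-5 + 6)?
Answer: 59/2 ≈ 29.500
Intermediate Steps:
a = 1 (a = 1*1 = 1)
Y(z) = z*(2 + (1 + z)/(2*z)) (Y(z) = z*(2 + (1 + z)/((2*z))) = z*(2 + (1 + z)*(1/(2*z))) = z*(2 + (1 + z)/(2*z)))
w(q, h) = 1 (w(q, h) = 1³ = 1)
Y(12) - w(-1, -2 - 1*17) = (½ + (5/2)*12) - 1*1 = (½ + 30) - 1 = 61/2 - 1 = 59/2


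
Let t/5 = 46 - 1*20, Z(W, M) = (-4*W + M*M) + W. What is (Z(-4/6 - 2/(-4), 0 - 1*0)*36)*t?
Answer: 2340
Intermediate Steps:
Z(W, M) = M² - 3*W (Z(W, M) = (-4*W + M²) + W = (M² - 4*W) + W = M² - 3*W)
t = 130 (t = 5*(46 - 1*20) = 5*(46 - 20) = 5*26 = 130)
(Z(-4/6 - 2/(-4), 0 - 1*0)*36)*t = (((0 - 1*0)² - 3*(-4/6 - 2/(-4)))*36)*130 = (((0 + 0)² - 3*(-4*⅙ - 2*(-¼)))*36)*130 = ((0² - 3*(-⅔ + ½))*36)*130 = ((0 - 3*(-⅙))*36)*130 = ((0 + ½)*36)*130 = ((½)*36)*130 = 18*130 = 2340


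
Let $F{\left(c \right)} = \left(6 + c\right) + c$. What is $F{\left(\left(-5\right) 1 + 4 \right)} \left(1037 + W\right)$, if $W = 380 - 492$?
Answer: $3700$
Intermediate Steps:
$F{\left(c \right)} = 6 + 2 c$
$W = -112$ ($W = 380 - 492 = -112$)
$F{\left(\left(-5\right) 1 + 4 \right)} \left(1037 + W\right) = \left(6 + 2 \left(\left(-5\right) 1 + 4\right)\right) \left(1037 - 112\right) = \left(6 + 2 \left(-5 + 4\right)\right) 925 = \left(6 + 2 \left(-1\right)\right) 925 = \left(6 - 2\right) 925 = 4 \cdot 925 = 3700$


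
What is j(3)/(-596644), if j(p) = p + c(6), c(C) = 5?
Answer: -2/149161 ≈ -1.3408e-5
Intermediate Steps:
j(p) = 5 + p (j(p) = p + 5 = 5 + p)
j(3)/(-596644) = (5 + 3)/(-596644) = 8*(-1/596644) = -2/149161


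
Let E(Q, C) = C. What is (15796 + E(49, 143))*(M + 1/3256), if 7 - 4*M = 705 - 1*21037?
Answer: 23989567203/296 ≈ 8.1046e+7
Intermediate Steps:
M = 20339/4 (M = 7/4 - (705 - 1*21037)/4 = 7/4 - (705 - 21037)/4 = 7/4 - 1/4*(-20332) = 7/4 + 5083 = 20339/4 ≈ 5084.8)
(15796 + E(49, 143))*(M + 1/3256) = (15796 + 143)*(20339/4 + 1/3256) = 15939*(20339/4 + 1/3256) = 15939*(16555947/3256) = 23989567203/296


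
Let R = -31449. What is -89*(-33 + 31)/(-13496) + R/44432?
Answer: -54043075/74956784 ≈ -0.72099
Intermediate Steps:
-89*(-33 + 31)/(-13496) + R/44432 = -89*(-33 + 31)/(-13496) - 31449/44432 = -89*(-2)*(-1/13496) - 31449*1/44432 = 178*(-1/13496) - 31449/44432 = -89/6748 - 31449/44432 = -54043075/74956784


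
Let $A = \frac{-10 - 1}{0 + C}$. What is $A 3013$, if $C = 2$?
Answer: $- \frac{33143}{2} \approx -16572.0$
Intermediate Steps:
$A = - \frac{11}{2}$ ($A = \frac{-10 - 1}{0 + 2} = - \frac{11}{2} \approx -5.5$)
$A 3013 = \left(- \frac{11}{2}\right) 3013 = - \frac{33143}{2}$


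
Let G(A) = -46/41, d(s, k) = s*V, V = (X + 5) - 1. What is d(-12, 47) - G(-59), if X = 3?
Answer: -3398/41 ≈ -82.878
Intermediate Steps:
V = 7 (V = (3 + 5) - 1 = 8 - 1 = 7)
d(s, k) = 7*s (d(s, k) = s*7 = 7*s)
G(A) = -46/41 (G(A) = -46*1/41 = -46/41)
d(-12, 47) - G(-59) = 7*(-12) - 1*(-46/41) = -84 + 46/41 = -3398/41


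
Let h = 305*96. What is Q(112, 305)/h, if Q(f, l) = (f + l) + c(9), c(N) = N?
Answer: 71/4880 ≈ 0.014549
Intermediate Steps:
h = 29280
Q(f, l) = 9 + f + l (Q(f, l) = (f + l) + 9 = 9 + f + l)
Q(112, 305)/h = (9 + 112 + 305)/29280 = 426*(1/29280) = 71/4880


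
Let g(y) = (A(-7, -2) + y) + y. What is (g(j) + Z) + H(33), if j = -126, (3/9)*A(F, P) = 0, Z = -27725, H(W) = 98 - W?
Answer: -27912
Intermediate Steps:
A(F, P) = 0 (A(F, P) = 3*0 = 0)
g(y) = 2*y (g(y) = (0 + y) + y = y + y = 2*y)
(g(j) + Z) + H(33) = (2*(-126) - 27725) + (98 - 1*33) = (-252 - 27725) + (98 - 33) = -27977 + 65 = -27912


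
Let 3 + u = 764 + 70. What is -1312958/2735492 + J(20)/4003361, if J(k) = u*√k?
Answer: -656479/1367746 + 1662*√5/4003361 ≈ -0.47904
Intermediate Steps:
u = 831 (u = -3 + (764 + 70) = -3 + 834 = 831)
J(k) = 831*√k
-1312958/2735492 + J(20)/4003361 = -1312958/2735492 + (831*√20)/4003361 = -1312958*1/2735492 + (831*(2*√5))*(1/4003361) = -656479/1367746 + (1662*√5)*(1/4003361) = -656479/1367746 + 1662*√5/4003361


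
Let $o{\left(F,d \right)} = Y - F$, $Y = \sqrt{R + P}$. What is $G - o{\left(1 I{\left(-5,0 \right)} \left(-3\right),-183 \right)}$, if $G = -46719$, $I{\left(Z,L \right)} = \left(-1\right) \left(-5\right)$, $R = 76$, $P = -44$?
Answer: $-46734 - 4 \sqrt{2} \approx -46740.0$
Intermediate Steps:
$I{\left(Z,L \right)} = 5$
$Y = 4 \sqrt{2}$ ($Y = \sqrt{76 - 44} = \sqrt{32} = 4 \sqrt{2} \approx 5.6569$)
$o{\left(F,d \right)} = - F + 4 \sqrt{2}$ ($o{\left(F,d \right)} = 4 \sqrt{2} - F = - F + 4 \sqrt{2}$)
$G - o{\left(1 I{\left(-5,0 \right)} \left(-3\right),-183 \right)} = -46719 - \left(- 1 \cdot 5 \left(-3\right) + 4 \sqrt{2}\right) = -46719 - \left(- 5 \left(-3\right) + 4 \sqrt{2}\right) = -46719 - \left(\left(-1\right) \left(-15\right) + 4 \sqrt{2}\right) = -46719 - \left(15 + 4 \sqrt{2}\right) = -46734 - 4 \sqrt{2}$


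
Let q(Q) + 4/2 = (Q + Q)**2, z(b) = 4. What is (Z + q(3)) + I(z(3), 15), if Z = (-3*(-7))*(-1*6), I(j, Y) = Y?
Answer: -77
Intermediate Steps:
q(Q) = -2 + 4*Q**2 (q(Q) = -2 + (Q + Q)**2 = -2 + (2*Q)**2 = -2 + 4*Q**2)
Z = -126 (Z = 21*(-6) = -126)
(Z + q(3)) + I(z(3), 15) = (-126 + (-2 + 4*3**2)) + 15 = (-126 + (-2 + 4*9)) + 15 = (-126 + (-2 + 36)) + 15 = (-126 + 34) + 15 = -92 + 15 = -77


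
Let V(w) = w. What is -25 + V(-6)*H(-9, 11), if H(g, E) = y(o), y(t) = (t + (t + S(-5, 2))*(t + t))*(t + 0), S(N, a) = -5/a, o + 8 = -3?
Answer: 18851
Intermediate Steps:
o = -11 (o = -8 - 3 = -11)
y(t) = t*(t + 2*t*(-5/2 + t)) (y(t) = (t + (t - 5/2)*(t + t))*(t + 0) = (t + (t - 5*½)*(2*t))*t = (t + (t - 5/2)*(2*t))*t = (t + (-5/2 + t)*(2*t))*t = (t + 2*t*(-5/2 + t))*t = t*(t + 2*t*(-5/2 + t)))
H(g, E) = -3146 (H(g, E) = 2*(-11)²*(-2 - 11) = 2*121*(-13) = -3146)
-25 + V(-6)*H(-9, 11) = -25 - 6*(-3146) = -25 + 18876 = 18851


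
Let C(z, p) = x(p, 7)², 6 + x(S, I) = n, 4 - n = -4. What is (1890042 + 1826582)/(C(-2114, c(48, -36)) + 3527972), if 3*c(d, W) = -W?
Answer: 464578/440997 ≈ 1.0535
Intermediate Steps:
c(d, W) = -W/3 (c(d, W) = (-W)/3 = -W/3)
n = 8 (n = 4 - 1*(-4) = 4 + 4 = 8)
x(S, I) = 2 (x(S, I) = -6 + 8 = 2)
C(z, p) = 4 (C(z, p) = 2² = 4)
(1890042 + 1826582)/(C(-2114, c(48, -36)) + 3527972) = (1890042 + 1826582)/(4 + 3527972) = 3716624/3527976 = 3716624*(1/3527976) = 464578/440997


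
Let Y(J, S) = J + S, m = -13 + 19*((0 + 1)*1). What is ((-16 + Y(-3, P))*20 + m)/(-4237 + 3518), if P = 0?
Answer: 374/719 ≈ 0.52017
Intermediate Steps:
m = 6 (m = -13 + 19*(1*1) = -13 + 19*1 = -13 + 19 = 6)
((-16 + Y(-3, P))*20 + m)/(-4237 + 3518) = ((-16 + (-3 + 0))*20 + 6)/(-4237 + 3518) = ((-16 - 3)*20 + 6)/(-719) = (-19*20 + 6)*(-1/719) = (-380 + 6)*(-1/719) = -374*(-1/719) = 374/719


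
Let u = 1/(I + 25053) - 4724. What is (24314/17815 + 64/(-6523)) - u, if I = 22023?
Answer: 25850395856460347/5470572265620 ≈ 4725.4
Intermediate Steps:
u = -222387023/47076 (u = 1/(22023 + 25053) - 4724 = 1/47076 - 4724 = -222387023/47076 ≈ -4724.0)
(24314/17815 + 64/(-6523)) - u = (24314/17815 + 64/(-6523)) - 1*(-222387023/47076) = (24314*(1/17815) + 64*(-1/6523)) + 222387023/47076 = (24314/17815 - 64/6523) + 222387023/47076 = 157460062/116207245 + 222387023/47076 = 25850395856460347/5470572265620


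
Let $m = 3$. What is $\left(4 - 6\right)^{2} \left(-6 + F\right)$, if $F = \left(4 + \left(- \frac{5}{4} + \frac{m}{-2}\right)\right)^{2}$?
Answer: $- \frac{71}{4} \approx -17.75$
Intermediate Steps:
$F = \frac{25}{16}$ ($F = \left(4 + \left(- \frac{5}{4} + \frac{3}{-2}\right)\right)^{2} = \left(4 + \left(\left(-5\right) \frac{1}{4} + 3 \left(- \frac{1}{2}\right)\right)\right)^{2} = \left(4 - \frac{11}{4}\right)^{2} = \left(\frac{5}{4}\right)^{2} = \frac{25}{16} \approx 1.5625$)
$\left(4 - 6\right)^{2} \left(-6 + F\right) = \left(4 - 6\right)^{2} \left(-6 + \frac{25}{16}\right) = \left(-2\right)^{2} \left(- \frac{71}{16}\right) = 4 \left(- \frac{71}{16}\right) = - \frac{71}{4}$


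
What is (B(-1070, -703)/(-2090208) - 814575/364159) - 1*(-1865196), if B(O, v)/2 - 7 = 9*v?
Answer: 44366434800620696/23786501721 ≈ 1.8652e+6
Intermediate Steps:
B(O, v) = 14 + 18*v (B(O, v) = 14 + 2*(9*v) = 14 + 18*v)
(B(-1070, -703)/(-2090208) - 814575/364159) - 1*(-1865196) = ((14 + 18*(-703))/(-2090208) - 814575/364159) - 1*(-1865196) = ((14 - 12654)*(-1/2090208) - 814575*1/364159) + 1865196 = (-12640*(-1/2090208) - 814575/364159) + 1865196 = (395/65319 - 814575/364159) + 1865196 = -53063381620/23786501721 + 1865196 = 44366434800620696/23786501721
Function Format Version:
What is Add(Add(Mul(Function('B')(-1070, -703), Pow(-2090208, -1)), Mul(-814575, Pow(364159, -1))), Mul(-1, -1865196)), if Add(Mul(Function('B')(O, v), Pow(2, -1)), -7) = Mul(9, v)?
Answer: Rational(44366434800620696, 23786501721) ≈ 1.8652e+6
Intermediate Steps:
Function('B')(O, v) = Add(14, Mul(18, v)) (Function('B')(O, v) = Add(14, Mul(2, Mul(9, v))) = Add(14, Mul(18, v)))
Add(Add(Mul(Function('B')(-1070, -703), Pow(-2090208, -1)), Mul(-814575, Pow(364159, -1))), Mul(-1, -1865196)) = Add(Add(Mul(Add(14, Mul(18, -703)), Pow(-2090208, -1)), Mul(-814575, Pow(364159, -1))), Mul(-1, -1865196)) = Add(Add(Mul(Add(14, -12654), Rational(-1, 2090208)), Mul(-814575, Rational(1, 364159))), 1865196) = Add(Add(Mul(-12640, Rational(-1, 2090208)), Rational(-814575, 364159)), 1865196) = Add(Add(Rational(395, 65319), Rational(-814575, 364159)), 1865196) = Add(Rational(-53063381620, 23786501721), 1865196) = Rational(44366434800620696, 23786501721)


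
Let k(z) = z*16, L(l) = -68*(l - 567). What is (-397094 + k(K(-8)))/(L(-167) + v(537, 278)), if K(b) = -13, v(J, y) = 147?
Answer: -397302/50059 ≈ -7.9367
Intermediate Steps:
L(l) = 38556 - 68*l (L(l) = -68*(-567 + l) = 38556 - 68*l)
k(z) = 16*z
(-397094 + k(K(-8)))/(L(-167) + v(537, 278)) = (-397094 + 16*(-13))/((38556 - 68*(-167)) + 147) = (-397094 - 208)/((38556 + 11356) + 147) = -397302/(49912 + 147) = -397302/50059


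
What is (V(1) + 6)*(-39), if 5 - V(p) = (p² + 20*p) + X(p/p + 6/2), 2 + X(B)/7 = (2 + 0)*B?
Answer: 2028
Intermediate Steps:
X(B) = -14 + 14*B (X(B) = -14 + 7*((2 + 0)*B) = -14 + 7*(2*B) = -14 + 14*B)
V(p) = -37 - p² - 20*p (V(p) = 5 - ((p² + 20*p) + (-14 + 14*(p/p + 6/2))) = 5 - ((p² + 20*p) + (-14 + 14*(1 + 6*(½)))) = 5 - ((p² + 20*p) + (-14 + 14*(1 + 3))) = 5 - ((p² + 20*p) + (-14 + 14*4)) = 5 - ((p² + 20*p) + (-14 + 56)) = 5 - ((p² + 20*p) + 42) = 5 - (42 + p² + 20*p) = 5 + (-42 - p² - 20*p) = -37 - p² - 20*p)
(V(1) + 6)*(-39) = ((-37 - 1*1² - 20*1) + 6)*(-39) = ((-37 - 1*1 - 20) + 6)*(-39) = ((-37 - 1 - 20) + 6)*(-39) = (-58 + 6)*(-39) = -52*(-39) = 2028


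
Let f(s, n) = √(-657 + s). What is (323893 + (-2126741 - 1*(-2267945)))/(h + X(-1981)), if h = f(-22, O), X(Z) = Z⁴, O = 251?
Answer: 1023253880602474591/33882680789640357386819960 - 465097*I*√679/237178765527482501707739720 ≈ 3.02e-8 - 5.1098e-20*I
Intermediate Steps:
h = I*√679 (h = √(-657 - 22) = √(-679) = I*√679 ≈ 26.058*I)
(323893 + (-2126741 - 1*(-2267945)))/(h + X(-1981)) = (323893 + (-2126741 - 1*(-2267945)))/(I*√679 + (-1981)⁴) = (323893 + (-2126741 + 2267945))/(I*√679 + 15400609258321) = (323893 + 141204)/(15400609258321 + I*√679) = 465097/(15400609258321 + I*√679)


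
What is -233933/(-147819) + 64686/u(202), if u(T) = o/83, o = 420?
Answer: 18898316621/1478190 ≈ 12785.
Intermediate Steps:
u(T) = 420/83
-233933/(-147819) + 64686/u(202) = -233933/(-147819) + 64686/(420/83) = -233933*(-1/147819) + 64686*(83/420) = 33419/21117 + 894823/70 = 18898316621/1478190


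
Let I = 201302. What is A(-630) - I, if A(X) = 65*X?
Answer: -242252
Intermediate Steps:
A(-630) - I = 65*(-630) - 1*201302 = -40950 - 201302 = -242252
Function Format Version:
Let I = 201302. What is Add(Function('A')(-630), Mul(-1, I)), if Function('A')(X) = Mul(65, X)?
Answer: -242252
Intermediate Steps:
Add(Function('A')(-630), Mul(-1, I)) = Add(Mul(65, -630), Mul(-1, 201302)) = Add(-40950, -201302) = -242252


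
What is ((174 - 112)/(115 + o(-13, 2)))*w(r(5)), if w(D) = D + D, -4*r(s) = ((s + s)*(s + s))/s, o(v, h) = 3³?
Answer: -310/71 ≈ -4.3662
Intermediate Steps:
o(v, h) = 27
r(s) = -s (r(s) = -(s + s)*(s + s)/(4*s) = -(2*s)*(2*s)/(4*s) = -4*s²/(4*s) = -s)
w(D) = 2*D
((174 - 112)/(115 + o(-13, 2)))*w(r(5)) = ((174 - 112)/(115 + 27))*(2*(-1*5)) = (62/142)*(2*(-5)) = (62*(1/142))*(-10) = (31/71)*(-10) = -310/71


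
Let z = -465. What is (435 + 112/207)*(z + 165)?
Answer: -9015700/69 ≈ -1.3066e+5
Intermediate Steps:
(435 + 112/207)*(z + 165) = (435 + 112/207)*(-465 + 165) = (435 + 112*(1/207))*(-300) = (435 + 112/207)*(-300) = (90157/207)*(-300) = -9015700/69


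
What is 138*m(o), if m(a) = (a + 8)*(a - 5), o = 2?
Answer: -4140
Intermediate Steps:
m(a) = (-5 + a)*(8 + a) (m(a) = (8 + a)*(-5 + a) = (-5 + a)*(8 + a))
138*m(o) = 138*(-40 + 2**2 + 3*2) = 138*(-40 + 4 + 6) = 138*(-30) = -4140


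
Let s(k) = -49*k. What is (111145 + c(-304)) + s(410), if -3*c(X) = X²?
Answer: 180749/3 ≈ 60250.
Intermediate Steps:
c(X) = -X²/3
(111145 + c(-304)) + s(410) = (111145 - ⅓*(-304)²) - 49*410 = (111145 - ⅓*92416) - 20090 = (111145 - 92416/3) - 20090 = 241019/3 - 20090 = 180749/3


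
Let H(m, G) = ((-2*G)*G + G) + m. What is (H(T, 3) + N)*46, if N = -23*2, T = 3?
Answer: -2668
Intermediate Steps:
H(m, G) = G + m - 2*G² (H(m, G) = (-2*G² + G) + m = (G - 2*G²) + m = G + m - 2*G²)
N = -46
(H(T, 3) + N)*46 = ((3 + 3 - 2*3²) - 46)*46 = ((3 + 3 - 2*9) - 46)*46 = ((3 + 3 - 18) - 46)*46 = (-12 - 46)*46 = -58*46 = -2668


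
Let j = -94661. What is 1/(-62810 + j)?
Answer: -1/157471 ≈ -6.3504e-6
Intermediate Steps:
1/(-62810 + j) = 1/(-62810 - 94661) = 1/(-157471) = -1/157471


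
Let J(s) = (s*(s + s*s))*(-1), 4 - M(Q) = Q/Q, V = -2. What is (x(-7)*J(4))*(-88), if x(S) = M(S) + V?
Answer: 7040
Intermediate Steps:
M(Q) = 3 (M(Q) = 4 - Q/Q = 4 - 1*1 = 4 - 1 = 3)
x(S) = 1 (x(S) = 3 - 2 = 1)
J(s) = -s*(s + s²) (J(s) = (s*(s + s²))*(-1) = -s*(s + s²))
(x(-7)*J(4))*(-88) = (1*(4²*(-1 - 1*4)))*(-88) = (1*(16*(-1 - 4)))*(-88) = (1*(16*(-5)))*(-88) = (1*(-80))*(-88) = -80*(-88) = 7040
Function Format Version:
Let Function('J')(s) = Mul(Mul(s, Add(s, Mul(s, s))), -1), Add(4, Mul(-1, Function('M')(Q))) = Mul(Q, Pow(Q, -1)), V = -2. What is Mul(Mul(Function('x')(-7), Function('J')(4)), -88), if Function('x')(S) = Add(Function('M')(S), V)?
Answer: 7040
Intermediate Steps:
Function('M')(Q) = 3 (Function('M')(Q) = Add(4, Mul(-1, Mul(Q, Pow(Q, -1)))) = Add(4, Mul(-1, 1)) = Add(4, -1) = 3)
Function('x')(S) = 1 (Function('x')(S) = Add(3, -2) = 1)
Function('J')(s) = Mul(-1, s, Add(s, Pow(s, 2))) (Function('J')(s) = Mul(Mul(s, Add(s, Pow(s, 2))), -1) = Mul(-1, s, Add(s, Pow(s, 2))))
Mul(Mul(Function('x')(-7), Function('J')(4)), -88) = Mul(Mul(1, Mul(Pow(4, 2), Add(-1, Mul(-1, 4)))), -88) = Mul(Mul(1, Mul(16, Add(-1, -4))), -88) = Mul(Mul(1, Mul(16, -5)), -88) = Mul(Mul(1, -80), -88) = Mul(-80, -88) = 7040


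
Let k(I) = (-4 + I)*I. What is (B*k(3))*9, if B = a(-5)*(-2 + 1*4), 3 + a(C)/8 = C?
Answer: 3456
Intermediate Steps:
a(C) = -24 + 8*C
k(I) = I*(-4 + I)
B = -128 (B = (-24 + 8*(-5))*(-2 + 1*4) = (-24 - 40)*(-2 + 4) = -64*2 = -128)
(B*k(3))*9 = -384*(-4 + 3)*9 = -384*(-1)*9 = -128*(-3)*9 = 384*9 = 3456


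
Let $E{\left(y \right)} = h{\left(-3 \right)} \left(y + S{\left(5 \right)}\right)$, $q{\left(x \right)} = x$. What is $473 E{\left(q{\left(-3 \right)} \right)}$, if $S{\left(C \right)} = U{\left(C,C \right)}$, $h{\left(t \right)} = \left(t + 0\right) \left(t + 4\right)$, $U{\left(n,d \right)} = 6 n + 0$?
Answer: $-38313$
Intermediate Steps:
$U{\left(n,d \right)} = 6 n$
$h{\left(t \right)} = t \left(4 + t\right)$
$S{\left(C \right)} = 6 C$
$E{\left(y \right)} = -90 - 3 y$ ($E{\left(y \right)} = - 3 \left(4 - 3\right) \left(y + 6 \cdot 5\right) = \left(-3\right) 1 \left(y + 30\right) = - 3 \left(30 + y\right) = -90 - 3 y$)
$473 E{\left(q{\left(-3 \right)} \right)} = 473 \left(-90 - -9\right) = 473 \left(-90 + 9\right) = 473 \left(-81\right) = -38313$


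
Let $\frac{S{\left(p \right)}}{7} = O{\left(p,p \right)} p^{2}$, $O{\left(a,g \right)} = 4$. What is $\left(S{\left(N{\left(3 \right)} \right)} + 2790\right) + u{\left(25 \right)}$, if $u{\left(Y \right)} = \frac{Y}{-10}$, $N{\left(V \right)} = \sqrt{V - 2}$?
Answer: $\frac{5631}{2} \approx 2815.5$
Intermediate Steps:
$N{\left(V \right)} = \sqrt{-2 + V}$
$u{\left(Y \right)} = - \frac{Y}{10}$ ($u{\left(Y \right)} = Y \left(- \frac{1}{10}\right) = - \frac{Y}{10}$)
$S{\left(p \right)} = 28 p^{2}$ ($S{\left(p \right)} = 7 \cdot 4 p^{2} = 28 p^{2}$)
$\left(S{\left(N{\left(3 \right)} \right)} + 2790\right) + u{\left(25 \right)} = \left(28 \left(\sqrt{-2 + 3}\right)^{2} + 2790\right) - \frac{5}{2} = \left(28 \left(\sqrt{1}\right)^{2} + 2790\right) - \frac{5}{2} = \left(28 \cdot 1^{2} + 2790\right) - \frac{5}{2} = \left(28 \cdot 1 + 2790\right) - \frac{5}{2} = \left(28 + 2790\right) - \frac{5}{2} = 2818 - \frac{5}{2} = \frac{5631}{2}$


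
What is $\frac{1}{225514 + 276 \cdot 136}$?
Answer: $\frac{1}{263050} \approx 3.8016 \cdot 10^{-6}$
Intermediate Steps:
$\frac{1}{225514 + 276 \cdot 136} = \frac{1}{225514 + 37536} = \frac{1}{263050}$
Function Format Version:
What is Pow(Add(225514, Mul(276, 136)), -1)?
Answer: Rational(1, 263050) ≈ 3.8016e-6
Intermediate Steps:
Pow(Add(225514, Mul(276, 136)), -1) = Pow(Add(225514, 37536), -1) = Pow(263050, -1) = Rational(1, 263050)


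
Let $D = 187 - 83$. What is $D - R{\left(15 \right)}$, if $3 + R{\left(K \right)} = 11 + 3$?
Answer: $93$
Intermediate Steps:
$R{\left(K \right)} = 11$ ($R{\left(K \right)} = -3 + \left(11 + 3\right) = -3 + 14 = 11$)
$D = 104$ ($D = 187 - 83 = 104$)
$D - R{\left(15 \right)} = 104 - 11 = 93$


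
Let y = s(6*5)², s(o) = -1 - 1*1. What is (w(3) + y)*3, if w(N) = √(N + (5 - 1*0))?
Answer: 12 + 6*√2 ≈ 20.485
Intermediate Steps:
s(o) = -2 (s(o) = -1 - 1 = -2)
w(N) = √(5 + N) (w(N) = √(N + (5 + 0)) = √(N + 5) = √(5 + N))
y = 4 (y = (-2)² = 4)
(w(3) + y)*3 = (√(5 + 3) + 4)*3 = (√8 + 4)*3 = (2*√2 + 4)*3 = (4 + 2*√2)*3 = 12 + 6*√2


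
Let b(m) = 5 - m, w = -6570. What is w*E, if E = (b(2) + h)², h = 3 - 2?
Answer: -105120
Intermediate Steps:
h = 1
E = 16 (E = ((5 - 1*2) + 1)² = ((5 - 2) + 1)² = (3 + 1)² = 4² = 16)
w*E = -6570*16 = -105120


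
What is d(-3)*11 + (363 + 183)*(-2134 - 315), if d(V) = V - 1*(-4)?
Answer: -1337143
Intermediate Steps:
d(V) = 4 + V (d(V) = V + 4 = 4 + V)
d(-3)*11 + (363 + 183)*(-2134 - 315) = (4 - 3)*11 + (363 + 183)*(-2134 - 315) = 1*11 + 546*(-2449) = 11 - 1337154 = -1337143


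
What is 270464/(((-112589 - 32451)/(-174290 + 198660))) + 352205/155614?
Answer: -442083236251/9728558 ≈ -45442.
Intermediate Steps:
270464/(((-112589 - 32451)/(-174290 + 198660))) + 352205/155614 = 270464/((-145040/24370)) + 352205*(1/155614) = 270464/((-145040*1/24370)) + 12145/5366 = 270464/(-14504/2437) + 12145/5366 = 270464*(-2437/14504) + 12145/5366 = -82390096/1813 + 12145/5366 = -442083236251/9728558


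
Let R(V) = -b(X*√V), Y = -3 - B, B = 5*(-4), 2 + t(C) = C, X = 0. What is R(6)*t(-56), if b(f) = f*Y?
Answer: 0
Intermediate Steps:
t(C) = -2 + C
B = -20
Y = 17 (Y = -3 - 1*(-20) = -3 + 20 = 17)
b(f) = 17*f (b(f) = f*17 = 17*f)
R(V) = 0 (R(V) = -17*0*√V = -17*0 = -1*0 = 0)
R(6)*t(-56) = 0*(-2 - 56) = 0*(-58) = 0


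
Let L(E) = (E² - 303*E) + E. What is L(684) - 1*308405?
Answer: -47117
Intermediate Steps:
L(E) = E² - 302*E
L(684) - 1*308405 = 684*(-302 + 684) - 1*308405 = 684*382 - 308405 = 261288 - 308405 = -47117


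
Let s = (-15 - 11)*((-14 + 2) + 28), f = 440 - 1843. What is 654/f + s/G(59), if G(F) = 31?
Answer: -603922/43493 ≈ -13.885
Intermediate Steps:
f = -1403
s = -416 (s = -26*(-12 + 28) = -26*16 = -416)
654/f + s/G(59) = 654/(-1403) - 416/31 = 654*(-1/1403) - 416*1/31 = -654/1403 - 416/31 = -603922/43493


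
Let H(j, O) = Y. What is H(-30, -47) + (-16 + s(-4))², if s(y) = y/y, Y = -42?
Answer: 183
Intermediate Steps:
H(j, O) = -42
s(y) = 1
H(-30, -47) + (-16 + s(-4))² = -42 + (-16 + 1)² = -42 + (-15)² = -42 + 225 = 183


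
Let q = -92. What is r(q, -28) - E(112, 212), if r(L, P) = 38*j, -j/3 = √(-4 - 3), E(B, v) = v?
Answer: -212 - 114*I*√7 ≈ -212.0 - 301.62*I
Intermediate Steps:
j = -3*I*√7 (j = -3*√(-4 - 3) = -3*I*√7 ≈ -7.9373*I)
r(L, P) = -114*I*√7 (r(L, P) = 38*(-3*I*√7) = -114*I*√7)
r(q, -28) - E(112, 212) = -114*I*√7 - 1*212 = -114*I*√7 - 212 = -212 - 114*I*√7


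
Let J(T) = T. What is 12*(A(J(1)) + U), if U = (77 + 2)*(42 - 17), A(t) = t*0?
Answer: 23700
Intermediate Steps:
A(t) = 0
U = 1975 (U = 79*25 = 1975)
12*(A(J(1)) + U) = 12*(0 + 1975) = 12*1975 = 23700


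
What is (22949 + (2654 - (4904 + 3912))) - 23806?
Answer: -7019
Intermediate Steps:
(22949 + (2654 - (4904 + 3912))) - 23806 = (22949 + (2654 - 1*8816)) - 23806 = (22949 + (2654 - 8816)) - 23806 = (22949 - 6162) - 23806 = 16787 - 23806 = -7019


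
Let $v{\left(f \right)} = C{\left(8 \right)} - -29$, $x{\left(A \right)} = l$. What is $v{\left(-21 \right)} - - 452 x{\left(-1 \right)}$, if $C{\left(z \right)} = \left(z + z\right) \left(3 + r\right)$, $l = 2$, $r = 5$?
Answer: $1061$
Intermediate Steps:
$x{\left(A \right)} = 2$
$C{\left(z \right)} = 16 z$ ($C{\left(z \right)} = \left(z + z\right) \left(3 + 5\right) = 2 z 8 = 16 z$)
$v{\left(f \right)} = 157$ ($v{\left(f \right)} = 16 \cdot 8 - -29 = 128 + 29 = 157$)
$v{\left(-21 \right)} - - 452 x{\left(-1 \right)} = 157 - \left(-452\right) 2 = 157 - -904 = 157 + 904 = 1061$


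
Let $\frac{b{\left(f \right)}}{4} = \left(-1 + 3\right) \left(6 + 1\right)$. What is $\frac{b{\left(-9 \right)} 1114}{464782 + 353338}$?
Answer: $\frac{7798}{102265} \approx 0.076253$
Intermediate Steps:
$b{\left(f \right)} = 56$ ($b{\left(f \right)} = 4 \left(-1 + 3\right) \left(6 + 1\right) = 4 \cdot 2 \cdot 7 = 4 \cdot 14 = 56$)
$\frac{b{\left(-9 \right)} 1114}{464782 + 353338} = \frac{56 \cdot 1114}{464782 + 353338} = \frac{62384}{818120} = 62384 \cdot \frac{1}{818120} = \frac{7798}{102265}$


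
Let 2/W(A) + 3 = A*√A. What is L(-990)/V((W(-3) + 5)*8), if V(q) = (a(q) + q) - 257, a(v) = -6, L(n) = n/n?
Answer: 3*(I - √3)/(-685*I + 669*√3) ≈ -0.0044572 - 4.5884e-5*I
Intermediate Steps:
L(n) = 1
W(A) = 2/(-3 + A^(3/2)) (W(A) = 2/(-3 + A*√A) = 2/(-3 + A^(3/2)))
V(q) = -263 + q (V(q) = (-6 + q) - 257 = -263 + q)
L(-990)/V((W(-3) + 5)*8) = 1/(-263 + (2/(-3 + (-3)^(3/2)) + 5)*8) = 1/(-263 + (2/(-3 - 3*I*√3) + 5)*8) = 1/(-263 + (5 + 2/(-3 - 3*I*√3))*8) = 1/(-263 + (40 + 16/(-3 - 3*I*√3))) = 1/(-223 + 16/(-3 - 3*I*√3))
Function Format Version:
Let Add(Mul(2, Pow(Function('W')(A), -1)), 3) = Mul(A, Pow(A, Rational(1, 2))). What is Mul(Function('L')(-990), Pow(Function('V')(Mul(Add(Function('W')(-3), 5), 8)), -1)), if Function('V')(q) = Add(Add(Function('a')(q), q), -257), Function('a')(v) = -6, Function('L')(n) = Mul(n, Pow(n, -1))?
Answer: Mul(3, Pow(Add(Mul(-685, I), Mul(669, Pow(3, Rational(1, 2)))), -1), Add(I, Mul(-1, Pow(3, Rational(1, 2))))) ≈ Add(-0.0044572, Mul(-4.5884e-5, I))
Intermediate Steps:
Function('L')(n) = 1
Function('W')(A) = Mul(2, Pow(Add(-3, Pow(A, Rational(3, 2))), -1)) (Function('W')(A) = Mul(2, Pow(Add(-3, Mul(A, Pow(A, Rational(1, 2)))), -1)) = Mul(2, Pow(Add(-3, Pow(A, Rational(3, 2))), -1)))
Function('V')(q) = Add(-263, q) (Function('V')(q) = Add(Add(-6, q), -257) = Add(-263, q))
Mul(Function('L')(-990), Pow(Function('V')(Mul(Add(Function('W')(-3), 5), 8)), -1)) = Mul(1, Pow(Add(-263, Mul(Add(Mul(2, Pow(Add(-3, Pow(-3, Rational(3, 2))), -1)), 5), 8)), -1)) = Mul(1, Pow(Add(-263, Mul(Add(Mul(2, Pow(Add(-3, Mul(-3, I, Pow(3, Rational(1, 2)))), -1)), 5), 8)), -1)) = Mul(1, Pow(Add(-263, Mul(Add(5, Mul(2, Pow(Add(-3, Mul(-3, I, Pow(3, Rational(1, 2)))), -1))), 8)), -1)) = Mul(1, Pow(Add(-263, Add(40, Mul(16, Pow(Add(-3, Mul(-3, I, Pow(3, Rational(1, 2)))), -1)))), -1)) = Mul(1, Pow(Add(-223, Mul(16, Pow(Add(-3, Mul(-3, I, Pow(3, Rational(1, 2)))), -1))), -1)) = Pow(Add(-223, Mul(16, Pow(Add(-3, Mul(-3, I, Pow(3, Rational(1, 2)))), -1))), -1)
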